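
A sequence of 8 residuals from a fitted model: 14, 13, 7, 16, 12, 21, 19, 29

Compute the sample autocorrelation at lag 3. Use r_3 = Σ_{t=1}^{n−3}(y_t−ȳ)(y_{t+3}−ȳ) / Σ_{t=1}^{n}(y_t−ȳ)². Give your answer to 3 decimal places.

-0.269

Mean ȳ = (14 + 13 + 7 + 16 + 12 + 21 + 19 + 29)/8 = 16.3750
Deviations from mean: -2.3750, -3.3750, -9.3750, -0.3750, -4.3750, 4.6250, 2.6250, 12.6250
Numerator Σ_{t=1}^{5}(y_t−ȳ)(y_{t+3}−ȳ) = -83.9219
Denominator Σ(y_t−ȳ)² = 311.8750
r_3 = -83.9219 / 311.8750 = -0.269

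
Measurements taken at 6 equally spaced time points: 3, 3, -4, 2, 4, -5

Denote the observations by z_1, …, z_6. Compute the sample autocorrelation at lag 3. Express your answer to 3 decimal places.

Mean z̄ = (3 + 3 − 4 + 2 + 4 − 5)/6 = 0.5000
Deviations from mean: 2.5000, 2.5000, -4.5000, 1.5000, 3.5000, -5.5000
Numerator Σ_{t=1}^{3}(z_t−z̄)(z_{t+3}−z̄) = 37.2500
Denominator Σ(z_t−z̄)² = 77.5000
r_3 = 37.2500 / 77.5000 = 0.481

0.481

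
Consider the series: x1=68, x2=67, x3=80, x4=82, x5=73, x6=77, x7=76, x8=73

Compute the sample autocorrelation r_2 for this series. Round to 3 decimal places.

Mean x̄ = (68 + 67 + 80 + 82 + 73 + 77 + 76 + 73)/8 = 74.5000
Deviations from mean: -6.5000, -7.5000, 5.5000, 7.5000, -1.5000, 2.5000, 1.5000, -1.5000
Σ(x_t−x̄)(x_{t+2}−x̄) = (-35.7500) + (-56.2500) + (-8.2500) + (18.7500) + (-2.2500) + (-3.7500) = -87.5000
Denominator Σ(x_t−x̄)² = 198.0000
r_2 = -87.5000 / 198.0000 = -0.442

-0.442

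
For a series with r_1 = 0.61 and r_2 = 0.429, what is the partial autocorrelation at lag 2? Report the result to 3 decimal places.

φ_{22} = (r_2 − r_1²) / (1 − r_1²)
r_1² = (0.61)² = 0.3721
Numerator = 0.429 − 0.3721 = 0.0569; denominator = 1 − 0.3721 = 0.6279
φ_{22} = 0.0569 / 0.6279 = 0.091

0.091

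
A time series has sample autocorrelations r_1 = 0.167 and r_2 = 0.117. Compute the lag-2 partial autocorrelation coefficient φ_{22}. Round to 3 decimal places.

0.092

φ_{22} = (r_2 − r_1²) / (1 − r_1²)
r_1² = (0.167)² = 0.027889
Numerator = 0.117 − 0.0279 = 0.0891; denominator = 1 − 0.0279 = 0.9721
φ_{22} = 0.0891 / 0.9721 = 0.092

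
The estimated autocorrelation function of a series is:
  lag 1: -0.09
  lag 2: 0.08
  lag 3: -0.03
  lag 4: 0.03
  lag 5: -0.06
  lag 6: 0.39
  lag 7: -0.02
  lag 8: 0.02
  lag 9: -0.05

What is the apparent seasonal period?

6

The largest autocorrelation is r_6 = 0.39; the remaining lags stay at or below 0.08.
The dominant spike at lag 6 indicates a seasonal period of 6.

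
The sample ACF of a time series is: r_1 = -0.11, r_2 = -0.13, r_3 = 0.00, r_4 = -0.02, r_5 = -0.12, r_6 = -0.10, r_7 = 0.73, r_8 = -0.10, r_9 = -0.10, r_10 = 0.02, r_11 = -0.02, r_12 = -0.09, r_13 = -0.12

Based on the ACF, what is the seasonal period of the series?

The largest autocorrelation is r_7 = 0.73; the remaining lags stay at or below 0.02.
The dominant spike at lag 7 indicates a seasonal period of 7.

7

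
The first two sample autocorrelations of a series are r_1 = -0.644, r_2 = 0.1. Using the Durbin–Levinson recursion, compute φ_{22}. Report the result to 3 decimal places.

φ_{22} = (r_2 − r_1²) / (1 − r_1²)
r_1² = (-0.644)² = 0.414736
Numerator = 0.1 − 0.4147 = -0.3147; denominator = 1 − 0.4147 = 0.5853
φ_{22} = -0.3147 / 0.5853 = -0.538

-0.538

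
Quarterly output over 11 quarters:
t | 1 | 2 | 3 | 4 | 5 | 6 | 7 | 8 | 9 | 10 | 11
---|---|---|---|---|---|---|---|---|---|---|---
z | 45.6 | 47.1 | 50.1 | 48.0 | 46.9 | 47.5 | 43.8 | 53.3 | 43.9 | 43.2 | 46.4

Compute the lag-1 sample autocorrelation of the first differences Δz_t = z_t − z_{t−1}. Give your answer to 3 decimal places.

First differences Δz: 1.5, 3.0, -2.1, -1.1, 0.6, -3.7, 9.5, -9.4, -0.7, 3.2
Mean of differences = 0.0800
Numerator Σ(Δz_t−Δz̄)(Δz_{t+1}−Δz̄) = -122.1744
Denominator Σ(Δz_t−Δz̄)² = 220.1960
r_1(Δz) = -122.1744 / 220.1960 = -0.555

-0.555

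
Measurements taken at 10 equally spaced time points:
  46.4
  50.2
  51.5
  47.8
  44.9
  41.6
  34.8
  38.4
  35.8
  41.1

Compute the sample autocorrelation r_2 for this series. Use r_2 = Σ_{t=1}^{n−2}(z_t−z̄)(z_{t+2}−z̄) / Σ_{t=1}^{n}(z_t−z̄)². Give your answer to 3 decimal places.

0.427

Mean z̄ = (46.4 + 50.2 + 51.5 + 47.8 + 44.9 + 41.6 + 34.8 + 38.4 + 35.8 + 41.1)/10 = 43.2500
Numerator Σ_{t=1}^{8}(z_t−z̄)(z_{t+2}−z̄) = 131.1550
Denominator Σ(z_t−z̄)² = 307.4850
r_2 = 131.1550 / 307.4850 = 0.427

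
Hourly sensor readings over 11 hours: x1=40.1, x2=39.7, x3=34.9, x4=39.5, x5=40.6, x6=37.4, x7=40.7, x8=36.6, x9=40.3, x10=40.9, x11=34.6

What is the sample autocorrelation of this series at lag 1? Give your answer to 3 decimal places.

-0.393

Mean x̄ = (40.1 + 39.7 + 34.9 + 39.5 + 40.6 + 37.4 + 40.7 + 36.6 + 40.3 + 40.9 + 34.6)/11 = 38.6636
Numerator Σ_{t=1}^{10}(x_t−x̄)(x_{t+1}−x̄) = -21.9677
Denominator Σ(x_t−x̄)² = 55.9455
r_1 = -21.9677 / 55.9455 = -0.393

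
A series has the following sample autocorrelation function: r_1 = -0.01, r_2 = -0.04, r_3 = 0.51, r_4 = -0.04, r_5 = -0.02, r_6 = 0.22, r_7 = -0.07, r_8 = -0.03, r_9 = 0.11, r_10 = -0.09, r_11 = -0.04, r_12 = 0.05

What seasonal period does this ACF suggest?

The largest autocorrelation is r_3 = 0.51, with a weaker echo at lag 6 (0.22); the remaining lags stay at or below 0.11.
The dominant spike at lag 3 indicates a seasonal period of 3.

3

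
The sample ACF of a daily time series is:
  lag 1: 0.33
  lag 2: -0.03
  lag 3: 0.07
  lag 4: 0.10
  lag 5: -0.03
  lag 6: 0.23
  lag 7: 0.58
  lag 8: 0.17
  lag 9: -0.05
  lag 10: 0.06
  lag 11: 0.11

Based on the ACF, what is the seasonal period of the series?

7

The largest autocorrelation is r_7 = 0.58; the remaining lags stay at or below 0.33.
The dominant spike at lag 7 indicates a seasonal period of 7.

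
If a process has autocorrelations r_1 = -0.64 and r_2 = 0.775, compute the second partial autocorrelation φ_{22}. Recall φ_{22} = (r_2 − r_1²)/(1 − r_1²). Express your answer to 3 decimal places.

0.619

φ_{22} = (r_2 − r_1²) / (1 − r_1²)
r_1² = (-0.64)² = 0.4096
Numerator = 0.775 − 0.4096 = 0.3654; denominator = 1 − 0.4096 = 0.5904
φ_{22} = 0.3654 / 0.5904 = 0.619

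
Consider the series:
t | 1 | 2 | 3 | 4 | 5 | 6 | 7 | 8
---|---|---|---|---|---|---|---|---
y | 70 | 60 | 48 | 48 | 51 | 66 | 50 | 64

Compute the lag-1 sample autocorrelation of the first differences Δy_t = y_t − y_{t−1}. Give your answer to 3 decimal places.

-0.333

First differences Δy: -10, -12, 0, 3, 15, -16, 14
Mean of differences = -0.8571
Numerator Σ(Δy_t−Δȳ)(Δy_{t+1}−Δȳ) = -308.3061
Denominator Σ(Δy_t−Δȳ)² = 924.8571
r_1(Δy) = -308.3061 / 924.8571 = -0.333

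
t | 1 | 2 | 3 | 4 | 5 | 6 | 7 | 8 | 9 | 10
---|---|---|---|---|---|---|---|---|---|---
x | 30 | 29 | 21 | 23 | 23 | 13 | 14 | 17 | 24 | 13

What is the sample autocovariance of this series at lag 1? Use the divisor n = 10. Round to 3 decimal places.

10.671

Mean x̄ = (30 + 29 + 21 + 23 + 23 + 13 + 14 + 17 + 24 + 13)/10 = 20.7000
Σ_{t=1}^{9}(x_t−x̄)(x_{t+1}−x̄) = 106.7100
γ_1 = 106.7100 / 10 = 10.671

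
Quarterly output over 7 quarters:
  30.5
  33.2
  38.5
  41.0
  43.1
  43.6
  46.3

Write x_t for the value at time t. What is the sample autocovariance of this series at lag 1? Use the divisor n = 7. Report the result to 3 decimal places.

Mean x̄ = (30.5 + 33.2 + 38.5 + 41.0 + 43.1 + 43.6 + 46.3)/7 = 39.4571
Deviations: -8.9571, -6.2571, -0.9571, 1.5429, 3.6429, 4.1429, 6.8429
Σ_{t=1}^{6}(x_t−x̄)(x_{t+1}−x̄) = 109.6196
γ_1 = 109.6196 / 7 = 15.660

15.660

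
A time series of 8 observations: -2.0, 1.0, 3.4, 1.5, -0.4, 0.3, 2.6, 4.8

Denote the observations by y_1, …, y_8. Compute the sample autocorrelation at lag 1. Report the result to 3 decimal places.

0.160

Mean ȳ = (-2.0 + 1.0 + 3.4 + 1.5 − 0.4 + 0.3 + 2.6 + 4.8)/8 = 1.4000
Deviations from mean: -3.4000, -0.4000, 2.0000, 0.1000, -1.8000, -1.1000, 1.2000, 3.4000
Σ(y_t−ȳ)(y_{t+1}−ȳ) = (1.3600) + (-0.8000) + (0.2000) + (-0.1800) + (1.9800) + (-1.3200) + (4.0800) = 5.3200
Denominator Σ(y_t−ȳ)² = 33.1800
r_1 = 5.3200 / 33.1800 = 0.160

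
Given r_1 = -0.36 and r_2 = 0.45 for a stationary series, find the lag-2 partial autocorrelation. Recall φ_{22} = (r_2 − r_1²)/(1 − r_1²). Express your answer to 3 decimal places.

0.368

φ_{22} = (r_2 − r_1²) / (1 − r_1²)
r_1² = (-0.36)² = 0.1296
Numerator = 0.45 − 0.1296 = 0.3204; denominator = 1 − 0.1296 = 0.8704
φ_{22} = 0.3204 / 0.8704 = 0.368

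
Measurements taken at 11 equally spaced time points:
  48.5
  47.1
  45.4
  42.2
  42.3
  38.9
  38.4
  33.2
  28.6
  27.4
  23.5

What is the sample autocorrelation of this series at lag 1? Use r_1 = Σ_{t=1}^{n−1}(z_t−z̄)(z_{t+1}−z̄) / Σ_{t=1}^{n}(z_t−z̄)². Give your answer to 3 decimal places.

0.714

Mean z̄ = (48.5 + 47.1 + 45.4 + 42.2 + 42.3 + 38.9 + 38.4 + 33.2 + 28.6 + 27.4 + 23.5)/11 = 37.7727
Numerator Σ_{t=1}^{10}(z_t−z̄)(z_{t+1}−z̄) = 513.0893
Denominator Σ(z_t−z̄)² = 718.3618
r_1 = 513.0893 / 718.3618 = 0.714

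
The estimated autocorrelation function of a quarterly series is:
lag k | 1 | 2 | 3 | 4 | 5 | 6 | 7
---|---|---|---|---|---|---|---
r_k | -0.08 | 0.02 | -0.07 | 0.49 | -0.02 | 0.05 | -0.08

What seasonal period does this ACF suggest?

4

The largest autocorrelation is r_4 = 0.49; the remaining lags stay at or below 0.05.
The dominant spike at lag 4 indicates a seasonal period of 4.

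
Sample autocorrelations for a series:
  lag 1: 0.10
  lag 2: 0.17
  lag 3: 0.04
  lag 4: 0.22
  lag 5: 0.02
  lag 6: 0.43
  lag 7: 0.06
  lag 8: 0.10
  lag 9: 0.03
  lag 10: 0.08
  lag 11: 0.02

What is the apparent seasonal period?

The largest autocorrelation is r_6 = 0.43; the remaining lags stay at or below 0.22.
The dominant spike at lag 6 indicates a seasonal period of 6.

6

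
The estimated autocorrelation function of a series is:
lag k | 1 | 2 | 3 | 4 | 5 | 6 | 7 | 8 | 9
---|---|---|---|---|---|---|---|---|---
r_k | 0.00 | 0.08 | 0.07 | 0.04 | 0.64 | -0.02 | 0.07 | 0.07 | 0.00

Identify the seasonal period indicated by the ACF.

5

The largest autocorrelation is r_5 = 0.64; the remaining lags stay at or below 0.08.
The dominant spike at lag 5 indicates a seasonal period of 5.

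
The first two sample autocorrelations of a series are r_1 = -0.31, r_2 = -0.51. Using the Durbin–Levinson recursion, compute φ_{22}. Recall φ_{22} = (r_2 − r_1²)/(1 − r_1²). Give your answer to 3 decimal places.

φ_{22} = (r_2 − r_1²) / (1 − r_1²)
r_1² = (-0.31)² = 0.0961
Numerator = -0.51 − 0.0961 = -0.6061; denominator = 1 − 0.0961 = 0.9039
φ_{22} = -0.6061 / 0.9039 = -0.671

-0.671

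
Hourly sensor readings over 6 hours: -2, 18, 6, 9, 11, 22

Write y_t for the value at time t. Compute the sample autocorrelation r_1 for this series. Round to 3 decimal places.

Mean ȳ = (-2 + 18 + 6 + 9 + 11 + 22)/6 = 10.6667
Numerator Σ_{t=1}^{5}(y_t−ȳ)(y_{t+1}−ȳ) = -116.1111
Denominator Σ(y_t−ȳ)² = 367.3333
r_1 = -116.1111 / 367.3333 = -0.316

-0.316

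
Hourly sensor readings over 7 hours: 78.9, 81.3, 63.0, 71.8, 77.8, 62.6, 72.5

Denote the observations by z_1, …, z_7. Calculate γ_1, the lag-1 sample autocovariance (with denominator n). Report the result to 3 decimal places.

Mean z̄ = (78.9 + 81.3 + 63.0 + 71.8 + 77.8 + 62.6 + 72.5)/7 = 72.5571
Σ_{t=1}^{6}(z_t−z̄)(z_{t+1}−z̄) = -76.4704
γ_1 = -76.4704 / 7 = -10.924

-10.924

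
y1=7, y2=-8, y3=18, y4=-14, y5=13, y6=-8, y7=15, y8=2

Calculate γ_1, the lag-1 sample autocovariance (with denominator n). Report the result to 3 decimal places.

Mean ȳ = (7 − 8 + 18 − 14 + 13 − 8 + 15 + 2)/8 = 3.1250
Deviations: 3.8750, -11.1250, 14.8750, -17.1250, 9.8750, -11.1250, 11.8750, -1.1250
Σ_{t=1}^{7}(y_t−ȳ)(y_{t+1}−ȳ) = -887.7656
γ_1 = -887.7656 / 8 = -110.971

-110.971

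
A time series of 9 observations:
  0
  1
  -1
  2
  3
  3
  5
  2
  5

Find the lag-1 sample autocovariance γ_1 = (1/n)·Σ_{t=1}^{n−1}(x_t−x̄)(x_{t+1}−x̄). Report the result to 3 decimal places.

Mean x̄ = (0 + 1 − 1 + 2 + 3 + 3 + 5 + 2 + 5)/9 = 2.2222
Σ_{t=1}^{8}(x_t−x̄)(x_{t+1}−x̄) = 8.7284
γ_1 = 8.7284 / 9 = 0.970

0.970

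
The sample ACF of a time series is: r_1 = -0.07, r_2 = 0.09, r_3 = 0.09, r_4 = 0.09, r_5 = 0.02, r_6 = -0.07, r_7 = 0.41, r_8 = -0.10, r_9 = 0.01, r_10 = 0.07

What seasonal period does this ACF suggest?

7

The largest autocorrelation is r_7 = 0.41; the remaining lags stay at or below 0.09.
The dominant spike at lag 7 indicates a seasonal period of 7.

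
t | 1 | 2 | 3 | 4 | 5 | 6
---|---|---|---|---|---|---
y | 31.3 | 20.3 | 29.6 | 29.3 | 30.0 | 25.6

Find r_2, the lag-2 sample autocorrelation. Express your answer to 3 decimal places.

Mean ȳ = (31.3 + 20.3 + 29.6 + 29.3 + 30.0 + 25.6)/6 = 27.6833
Deviations from mean: 3.6167, -7.3833, 1.9167, 1.6167, 2.3167, -2.0833
Σ(y_t−ȳ)(y_{t+2}−ȳ) = (6.9319) + (-11.9364) + (4.4403) + (-3.3681) = -3.9322
Denominator Σ(y_t−ȳ)² = 83.5883
r_2 = -3.9322 / 83.5883 = -0.047

-0.047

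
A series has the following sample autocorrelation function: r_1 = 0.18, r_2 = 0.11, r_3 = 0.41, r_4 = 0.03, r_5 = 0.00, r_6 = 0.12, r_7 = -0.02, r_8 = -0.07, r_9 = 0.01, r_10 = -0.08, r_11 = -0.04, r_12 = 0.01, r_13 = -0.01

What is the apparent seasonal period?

3

The largest autocorrelation is r_3 = 0.41; the remaining lags stay at or below 0.18.
The dominant spike at lag 3 indicates a seasonal period of 3.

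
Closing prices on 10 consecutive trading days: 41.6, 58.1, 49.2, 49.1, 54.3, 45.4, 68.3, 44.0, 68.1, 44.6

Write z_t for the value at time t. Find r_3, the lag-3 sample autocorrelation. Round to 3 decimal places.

-0.273

Mean z̄ = (41.6 + 58.1 + 49.2 + 49.1 + 54.3 + 45.4 + 68.3 + 44.0 + 68.1 + 44.6)/10 = 52.2700
Σ(z_t−z̄)(z_{t+3}−z̄) = (33.8239) + (11.8349) + (21.0909) + (-50.8151) + (-16.7881) + (-108.7521) + (-122.9501) = -232.5557
Denominator Σ(z_t−z̄)² = 853.4010
r_3 = -232.5557 / 853.4010 = -0.273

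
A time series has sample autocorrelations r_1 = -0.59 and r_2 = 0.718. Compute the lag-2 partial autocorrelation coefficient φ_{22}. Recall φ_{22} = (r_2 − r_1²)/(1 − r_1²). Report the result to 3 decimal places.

φ_{22} = (r_2 − r_1²) / (1 − r_1²)
r_1² = (-0.59)² = 0.3481
Numerator = 0.718 − 0.3481 = 0.3699; denominator = 1 − 0.3481 = 0.6519
φ_{22} = 0.3699 / 0.6519 = 0.567

0.567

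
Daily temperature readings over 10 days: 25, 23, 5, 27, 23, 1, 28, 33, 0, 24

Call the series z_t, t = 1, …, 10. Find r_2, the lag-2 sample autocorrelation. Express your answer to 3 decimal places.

Mean z̄ = (25 + 23 + 5 + 27 + 23 + 1 + 28 + 33 + 0 + 24)/10 = 18.9000
Numerator Σ_{t=1}^{8}(z_t−z̄)(z_{t+2}−z̄) = -568.7200
Denominator Σ(z_t−z̄)² = 1314.9000
r_2 = -568.7200 / 1314.9000 = -0.433

-0.433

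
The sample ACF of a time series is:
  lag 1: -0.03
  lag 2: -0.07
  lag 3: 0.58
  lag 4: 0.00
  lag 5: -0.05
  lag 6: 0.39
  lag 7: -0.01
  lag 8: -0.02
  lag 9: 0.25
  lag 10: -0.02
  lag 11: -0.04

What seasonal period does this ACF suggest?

The largest autocorrelation is r_3 = 0.58, with weaker echoes at lags 6 (0.39) and 9 (0.25); the remaining lags stay at or below 0.00.
The dominant spike at lag 3 indicates a seasonal period of 3.

3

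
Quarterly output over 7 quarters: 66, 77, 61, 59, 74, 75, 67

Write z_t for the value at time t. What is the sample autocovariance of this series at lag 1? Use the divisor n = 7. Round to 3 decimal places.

Mean z̄ = (66 + 77 + 61 + 59 + 74 + 75 + 67)/7 = 68.4286
Deviations: -2.4286, 8.5714, -7.4286, -9.4286, 5.5714, 6.5714, -1.4286
Σ_{t=1}^{6}(z_t−z̄)(z_{t+1}−z̄) = -39.7551
γ_1 = -39.7551 / 7 = -5.679

-5.679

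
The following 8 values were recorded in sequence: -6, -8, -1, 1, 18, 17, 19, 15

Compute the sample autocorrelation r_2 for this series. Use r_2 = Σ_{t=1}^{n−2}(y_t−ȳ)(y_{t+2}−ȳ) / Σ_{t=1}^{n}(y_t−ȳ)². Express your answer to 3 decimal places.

0.280

Mean ȳ = (-6 − 8 − 1 + 1 + 18 + 17 + 19 + 15)/8 = 6.8750
Σ(y_t−ȳ)(y_{t+2}−ȳ) = (101.3906) + (87.3906) + (-87.6094) + (-59.4844) + (134.8906) + (82.2656) = 258.8438
Denominator Σ(y_t−ȳ)² = 922.8750
r_2 = 258.8438 / 922.8750 = 0.280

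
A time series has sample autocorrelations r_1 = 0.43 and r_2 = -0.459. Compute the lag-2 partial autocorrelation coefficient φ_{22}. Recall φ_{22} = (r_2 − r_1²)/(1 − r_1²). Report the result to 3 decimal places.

-0.790

φ_{22} = (r_2 − r_1²) / (1 − r_1²)
r_1² = (0.43)² = 0.1849
Numerator = -0.459 − 0.1849 = -0.6439; denominator = 1 − 0.1849 = 0.8151
φ_{22} = -0.6439 / 0.8151 = -0.790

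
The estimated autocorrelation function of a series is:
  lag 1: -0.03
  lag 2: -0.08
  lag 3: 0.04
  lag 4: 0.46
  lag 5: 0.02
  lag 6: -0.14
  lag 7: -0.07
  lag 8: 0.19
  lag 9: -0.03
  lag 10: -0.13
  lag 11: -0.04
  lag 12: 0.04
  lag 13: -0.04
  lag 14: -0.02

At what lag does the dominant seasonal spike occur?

The largest autocorrelation is r_4 = 0.46, with a weaker echo at lag 8 (0.19); the remaining lags stay at or below 0.04.
The dominant spike at lag 4 indicates a seasonal period of 4.

4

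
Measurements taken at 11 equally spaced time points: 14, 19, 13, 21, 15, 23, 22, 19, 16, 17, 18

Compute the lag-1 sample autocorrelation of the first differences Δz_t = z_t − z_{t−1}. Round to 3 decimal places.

First differences Δz: 5, -6, 8, -6, 8, -1, -3, -3, 1, 1
Mean of differences = 0.4000
Numerator Σ(Δz_t−Δz̄)(Δz_{t+1}−Δz̄) = -171.3600
Denominator Σ(Δz_t−Δz̄)² = 244.4000
r_1(Δz) = -171.3600 / 244.4000 = -0.701

-0.701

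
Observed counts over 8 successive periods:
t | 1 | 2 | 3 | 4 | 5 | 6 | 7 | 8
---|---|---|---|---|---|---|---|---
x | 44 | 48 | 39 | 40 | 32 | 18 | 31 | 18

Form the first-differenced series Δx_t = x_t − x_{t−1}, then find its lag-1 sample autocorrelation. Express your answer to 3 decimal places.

-0.615

First differences Δx: 4, -9, 1, -8, -14, 13, -13
Mean of differences = -3.7143
Numerator Σ(Δx_t−Δx̄)(Δx_{t+1}−Δx̄) = -368.9388
Denominator Σ(Δx_t−Δx̄)² = 599.4286
r_1(Δx) = -368.9388 / 599.4286 = -0.615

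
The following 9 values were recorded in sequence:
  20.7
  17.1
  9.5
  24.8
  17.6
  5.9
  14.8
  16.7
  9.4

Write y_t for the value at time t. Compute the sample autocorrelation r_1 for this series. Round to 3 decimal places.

-0.209

Mean ȳ = (20.7 + 17.1 + 9.5 + 24.8 + 17.6 + 5.9 + 14.8 + 16.7 + 9.4)/9 = 15.1667
Numerator Σ_{t=1}^{8}(y_t−ȳ)(y_{t+1}−ȳ) = -59.9611
Denominator Σ(y_t−ȳ)² = 286.8000
r_1 = -59.9611 / 286.8000 = -0.209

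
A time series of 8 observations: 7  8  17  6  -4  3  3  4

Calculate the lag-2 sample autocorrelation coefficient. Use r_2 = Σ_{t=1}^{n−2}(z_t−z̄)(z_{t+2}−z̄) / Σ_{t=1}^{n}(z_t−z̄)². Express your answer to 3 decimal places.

Mean z̄ = (7 + 8 + 17 + 6 − 4 + 3 + 3 + 4)/8 = 5.5000
Deviations from mean: 1.5000, 2.5000, 11.5000, 0.5000, -9.5000, -2.5000, -2.5000, -1.5000
Σ(z_t−z̄)(z_{t+2}−z̄) = (17.2500) + (1.2500) + (-109.2500) + (-1.2500) + (23.7500) + (3.7500) = -64.5000
Denominator Σ(z_t−z̄)² = 246.0000
r_2 = -64.5000 / 246.0000 = -0.262

-0.262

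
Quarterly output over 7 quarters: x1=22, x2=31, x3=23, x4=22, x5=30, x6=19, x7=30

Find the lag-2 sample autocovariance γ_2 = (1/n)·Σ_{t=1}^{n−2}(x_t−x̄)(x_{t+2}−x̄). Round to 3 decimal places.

Mean x̄ = (22 + 31 + 23 + 22 + 30 + 19 + 30)/7 = 25.2857
Σ_{t=1}^{5}(x_t−x̄)(x_{t+2}−x̄) = 20.8367
γ_2 = 20.8367 / 7 = 2.977

2.977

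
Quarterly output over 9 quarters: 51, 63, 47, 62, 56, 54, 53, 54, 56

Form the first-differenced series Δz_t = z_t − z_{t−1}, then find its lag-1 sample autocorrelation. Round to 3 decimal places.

First differences Δz: 12, -16, 15, -6, -2, -1, 1, 2
Mean of differences = 0.6250
Numerator Σ(Δz_t−Δz̄)(Δz_{t+1}−Δz̄) = -501.7656
Denominator Σ(Δz_t−Δz̄)² = 667.8750
r_1(Δz) = -501.7656 / 667.8750 = -0.751

-0.751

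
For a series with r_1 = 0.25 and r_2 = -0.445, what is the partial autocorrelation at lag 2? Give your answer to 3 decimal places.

-0.541

φ_{22} = (r_2 − r_1²) / (1 − r_1²)
r_1² = (0.25)² = 0.0625
Numerator = -0.445 − 0.0625 = -0.5075; denominator = 1 − 0.0625 = 0.9375
φ_{22} = -0.5075 / 0.9375 = -0.541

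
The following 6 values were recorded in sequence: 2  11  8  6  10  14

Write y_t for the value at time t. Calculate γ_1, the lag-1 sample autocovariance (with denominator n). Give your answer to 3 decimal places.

-1.958

Mean ȳ = (2 + 11 + 8 + 6 + 10 + 14)/6 = 8.5000
Σ_{t=1}^{5}(y_t−ȳ)(y_{t+1}−ȳ) = -11.7500
γ_1 = -11.7500 / 6 = -1.958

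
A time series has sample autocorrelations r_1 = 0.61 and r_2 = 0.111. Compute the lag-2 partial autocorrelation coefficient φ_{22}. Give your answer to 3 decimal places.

φ_{22} = (r_2 − r_1²) / (1 − r_1²)
r_1² = (0.61)² = 0.3721
Numerator = 0.111 − 0.3721 = -0.2611; denominator = 1 − 0.3721 = 0.6279
φ_{22} = -0.2611 / 0.6279 = -0.416

-0.416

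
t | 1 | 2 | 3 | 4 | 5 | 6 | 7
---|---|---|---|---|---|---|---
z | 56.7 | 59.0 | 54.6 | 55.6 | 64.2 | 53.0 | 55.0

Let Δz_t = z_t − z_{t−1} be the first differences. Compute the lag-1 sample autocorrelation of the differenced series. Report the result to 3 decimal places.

-0.553

First differences Δz: 2.3, -4.4, 1.0, 8.6, -11.2, 2.0
Mean of differences = -0.2833
Numerator Σ(Δz_t−Δz̄)(Δz_{t+1}−Δz̄) = -126.4203
Denominator Σ(Δz_t−Δz̄)² = 228.5683
r_1(Δz) = -126.4203 / 228.5683 = -0.553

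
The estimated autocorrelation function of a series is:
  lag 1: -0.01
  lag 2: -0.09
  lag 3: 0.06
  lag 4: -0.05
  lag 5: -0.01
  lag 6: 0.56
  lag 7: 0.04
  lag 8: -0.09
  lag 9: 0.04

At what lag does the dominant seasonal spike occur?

6

The largest autocorrelation is r_6 = 0.56; the remaining lags stay at or below 0.06.
The dominant spike at lag 6 indicates a seasonal period of 6.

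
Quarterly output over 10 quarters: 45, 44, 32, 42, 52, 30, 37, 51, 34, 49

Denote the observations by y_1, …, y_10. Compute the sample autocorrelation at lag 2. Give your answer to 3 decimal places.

-0.328

Mean ȳ = (45 + 44 + 32 + 42 + 52 + 30 + 37 + 51 + 34 + 49)/10 = 41.6000
Numerator Σ_{t=1}^{8}(y_t−ȳ)(y_{t+2}−ȳ) = -188.5200
Denominator Σ(y_t−ȳ)² = 574.4000
r_2 = -188.5200 / 574.4000 = -0.328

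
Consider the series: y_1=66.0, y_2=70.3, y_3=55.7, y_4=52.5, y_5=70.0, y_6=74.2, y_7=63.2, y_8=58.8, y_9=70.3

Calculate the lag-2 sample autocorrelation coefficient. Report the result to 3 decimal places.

Mean ȳ = (66.0 + 70.3 + 55.7 + 52.5 + 70.0 + 74.2 + 63.2 + 58.8 + 70.3)/9 = 64.5556
Σ(y_t−ȳ)(y_{t+2}−ȳ) = (-12.7914) + (-69.2525) + (-48.2136) + (-116.2691) + (-7.3802) + (-55.5091) + (-7.7869) = -317.2028
Denominator Σ(y_t−ȳ)² = 449.4622
r_2 = -317.2028 / 449.4622 = -0.706

-0.706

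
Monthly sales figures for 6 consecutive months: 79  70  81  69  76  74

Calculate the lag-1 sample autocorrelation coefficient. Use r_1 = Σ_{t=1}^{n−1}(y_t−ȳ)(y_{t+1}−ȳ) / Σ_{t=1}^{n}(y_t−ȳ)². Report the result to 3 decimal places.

Mean ȳ = (79 + 70 + 81 + 69 + 76 + 74)/6 = 74.8333
Deviations from mean: 4.1667, -4.8333, 6.1667, -5.8333, 1.1667, -0.8333
Numerator Σ_{t=1}^{5}(y_t−ȳ)(y_{t+1}−ȳ) = -93.6944
Denominator Σ(y_t−ȳ)² = 114.8333
r_1 = -93.6944 / 114.8333 = -0.816

-0.816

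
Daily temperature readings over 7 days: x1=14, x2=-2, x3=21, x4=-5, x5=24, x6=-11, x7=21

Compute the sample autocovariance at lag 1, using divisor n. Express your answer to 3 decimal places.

-158.227

Mean x̄ = (14 − 2 + 21 − 5 + 24 − 11 + 21)/7 = 8.8571
Σ_{t=1}^{6}(x_t−x̄)(x_{t+1}−x̄) = -1107.5918
γ_1 = -1107.5918 / 7 = -158.227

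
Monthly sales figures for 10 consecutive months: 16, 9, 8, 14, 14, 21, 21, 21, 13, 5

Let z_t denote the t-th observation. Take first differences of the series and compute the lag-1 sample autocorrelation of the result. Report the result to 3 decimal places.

First differences Δz: -7, -1, 6, 0, 7, 0, 0, -8, -8
Mean of differences = -1.2222
Numerator Σ(Δz_t−Δz̄)(Δz_{t+1}−Δz̄) = 68.3951
Denominator Σ(Δz_t−Δz̄)² = 249.5556
r_1(Δz) = 68.3951 / 249.5556 = 0.274

0.274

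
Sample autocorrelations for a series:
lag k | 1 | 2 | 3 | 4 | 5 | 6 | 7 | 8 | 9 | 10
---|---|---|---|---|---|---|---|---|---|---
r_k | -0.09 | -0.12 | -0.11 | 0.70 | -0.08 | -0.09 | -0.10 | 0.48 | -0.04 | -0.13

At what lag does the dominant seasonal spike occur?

4

The largest autocorrelation is r_4 = 0.70, with a weaker echo at lag 8 (0.48); the remaining lags stay at or below -0.04.
The dominant spike at lag 4 indicates a seasonal period of 4.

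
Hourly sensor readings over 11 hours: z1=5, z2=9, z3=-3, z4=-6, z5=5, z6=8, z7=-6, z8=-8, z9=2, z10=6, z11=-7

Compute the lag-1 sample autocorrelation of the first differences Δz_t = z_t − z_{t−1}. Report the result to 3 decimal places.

-0.082

First differences Δz: 4, -12, -3, 11, 3, -14, -2, 10, 4, -13
Mean of differences = -1.2000
Numerator Σ(Δz_t−Δz̄)(Δz_{t+1}−Δz̄) = -63.0400
Denominator Σ(Δz_t−Δz̄)² = 769.6000
r_1(Δz) = -63.0400 / 769.6000 = -0.082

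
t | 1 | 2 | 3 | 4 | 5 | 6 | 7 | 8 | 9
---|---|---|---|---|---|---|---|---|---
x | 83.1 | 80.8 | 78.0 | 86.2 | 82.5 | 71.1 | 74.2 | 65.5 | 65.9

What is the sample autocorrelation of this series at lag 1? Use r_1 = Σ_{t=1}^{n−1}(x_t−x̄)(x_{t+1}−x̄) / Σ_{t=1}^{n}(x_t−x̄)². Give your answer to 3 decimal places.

Mean x̄ = (83.1 + 80.8 + 78.0 + 86.2 + 82.5 + 71.1 + 74.2 + 65.5 + 65.9)/9 = 76.3667
Numerator Σ_{t=1}^{8}(x_t−x̄)(x_{t+1}−x̄) = 229.8556
Denominator Σ(x_t−x̄)² = 462.0400
r_1 = 229.8556 / 462.0400 = 0.497

0.497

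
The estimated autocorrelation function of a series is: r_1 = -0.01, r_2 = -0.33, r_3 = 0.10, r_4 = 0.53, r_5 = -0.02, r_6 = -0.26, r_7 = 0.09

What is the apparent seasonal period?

The largest autocorrelation is r_4 = 0.53; the remaining lags stay at or below 0.10.
The dominant spike at lag 4 indicates a seasonal period of 4.

4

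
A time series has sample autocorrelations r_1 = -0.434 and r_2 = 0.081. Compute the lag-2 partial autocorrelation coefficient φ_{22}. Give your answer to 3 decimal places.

φ_{22} = (r_2 − r_1²) / (1 − r_1²)
r_1² = (-0.434)² = 0.188356
Numerator = 0.081 − 0.1884 = -0.1074; denominator = 1 − 0.1884 = 0.8116
φ_{22} = -0.1074 / 0.8116 = -0.132

-0.132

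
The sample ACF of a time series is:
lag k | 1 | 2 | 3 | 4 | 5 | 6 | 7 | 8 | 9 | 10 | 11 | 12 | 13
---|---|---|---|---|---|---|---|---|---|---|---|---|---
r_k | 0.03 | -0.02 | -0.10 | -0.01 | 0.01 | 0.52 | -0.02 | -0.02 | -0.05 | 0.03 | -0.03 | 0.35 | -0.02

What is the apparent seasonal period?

6

The largest autocorrelation is r_6 = 0.52, with a weaker echo at lag 12 (0.35); the remaining lags stay at or below 0.03.
The dominant spike at lag 6 indicates a seasonal period of 6.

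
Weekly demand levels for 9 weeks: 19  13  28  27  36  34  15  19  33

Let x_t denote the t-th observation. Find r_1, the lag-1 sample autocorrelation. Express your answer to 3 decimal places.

0.142

Mean x̄ = (19 + 13 + 28 + 27 + 36 + 34 + 15 + 19 + 33)/9 = 24.8889
Numerator Σ_{t=1}^{8}(x_t−x̄)(x_{t+1}−x̄) = 84.6543
Denominator Σ(x_t−x̄)² = 594.8889
r_1 = 84.6543 / 594.8889 = 0.142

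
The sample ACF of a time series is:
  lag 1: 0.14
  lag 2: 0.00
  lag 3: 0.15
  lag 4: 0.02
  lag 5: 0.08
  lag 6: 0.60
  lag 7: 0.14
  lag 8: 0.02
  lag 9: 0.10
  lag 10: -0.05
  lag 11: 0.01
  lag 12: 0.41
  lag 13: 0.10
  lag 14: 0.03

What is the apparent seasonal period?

The largest autocorrelation is r_6 = 0.60, with a weaker echo at lag 12 (0.41); the remaining lags stay at or below 0.15.
The dominant spike at lag 6 indicates a seasonal period of 6.

6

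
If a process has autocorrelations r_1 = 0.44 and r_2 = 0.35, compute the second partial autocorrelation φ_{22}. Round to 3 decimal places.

φ_{22} = (r_2 − r_1²) / (1 − r_1²)
r_1² = (0.44)² = 0.1936
Numerator = 0.35 − 0.1936 = 0.1564; denominator = 1 − 0.1936 = 0.8064
φ_{22} = 0.1564 / 0.8064 = 0.194

0.194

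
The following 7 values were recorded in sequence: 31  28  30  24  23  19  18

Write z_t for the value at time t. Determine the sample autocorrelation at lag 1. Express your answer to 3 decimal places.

0.525

Mean z̄ = (31 + 28 + 30 + 24 + 23 + 19 + 18)/7 = 24.7143
Numerator Σ_{t=1}^{6}(z_t−z̄)(z_{t+1}−z̄) = 83.6327
Denominator Σ(z_t−z̄)² = 159.4286
r_1 = 83.6327 / 159.4286 = 0.525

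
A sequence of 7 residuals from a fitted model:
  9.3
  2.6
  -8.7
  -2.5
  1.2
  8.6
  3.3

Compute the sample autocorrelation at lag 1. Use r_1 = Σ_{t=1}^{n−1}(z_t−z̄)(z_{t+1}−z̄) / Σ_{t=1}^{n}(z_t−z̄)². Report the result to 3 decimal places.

0.225

Mean z̄ = (9.3 + 2.6 − 8.7 − 2.5 + 1.2 + 8.6 + 3.3)/7 = 1.9714
Σ(z_t−z̄)(z_{t+1}−z̄) = (4.6065) + (-6.7078) + (47.7165) + (3.4494) + (-5.1135) + (8.8065) = 52.7578
Denominator Σ(z_t−z̄)² = 234.2743
r_1 = 52.7578 / 234.2743 = 0.225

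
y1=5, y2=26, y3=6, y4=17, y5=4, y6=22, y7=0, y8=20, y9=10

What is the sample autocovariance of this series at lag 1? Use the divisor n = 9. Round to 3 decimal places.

-62.944

Mean ȳ = (5 + 26 + 6 + 17 + 4 + 22 + 0 + 20 + 10)/9 = 12.2222
Σ_{t=1}^{8}(y_t−ȳ)(y_{t+1}−ȳ) = -566.4938
γ_1 = -566.4938 / 9 = -62.944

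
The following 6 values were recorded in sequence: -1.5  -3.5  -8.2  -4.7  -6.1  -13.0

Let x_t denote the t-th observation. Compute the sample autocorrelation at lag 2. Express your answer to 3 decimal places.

-0.192

Mean x̄ = (-1.5 − 3.5 − 8.2 − 4.7 − 6.1 − 13.0)/6 = -6.1667
Deviations from mean: 4.6667, 2.6667, -2.0333, 1.4667, 0.0667, -6.8333
Σ(x_t−x̄)(x_{t+2}−x̄) = (-9.4889) + (3.9111) + (-0.1356) + (-10.0222) = -15.7356
Denominator Σ(x_t−x̄)² = 81.8733
r_2 = -15.7356 / 81.8733 = -0.192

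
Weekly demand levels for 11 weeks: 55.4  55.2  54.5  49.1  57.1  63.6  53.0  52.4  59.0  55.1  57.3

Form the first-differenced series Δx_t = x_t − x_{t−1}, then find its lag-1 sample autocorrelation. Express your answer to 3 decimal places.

First differences Δx: -0.2, -0.7, -5.4, 8.0, 6.5, -10.6, -0.6, 6.6, -3.9, 2.2
Mean of differences = 0.1900
Numerator Σ(Δx_t−Δx̄)(Δx_{t+1}−Δx̄) = -88.1171
Denominator Σ(Δx_t−Δx̄)² = 311.9090
r_1(Δx) = -88.1171 / 311.9090 = -0.283

-0.283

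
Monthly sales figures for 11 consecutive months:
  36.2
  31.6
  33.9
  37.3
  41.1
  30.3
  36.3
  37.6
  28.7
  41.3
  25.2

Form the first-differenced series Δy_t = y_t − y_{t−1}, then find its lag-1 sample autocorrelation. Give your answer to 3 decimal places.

-0.585

First differences Δy: -4.6, 2.3, 3.4, 3.8, -10.8, 6.0, 1.3, -8.9, 12.6, -16.1
Mean of differences = -1.1000
Numerator Σ(Δy_t−Δȳ)(Δy_{t+1}−Δȳ) = -404.9900
Denominator Σ(Δy_t−Δȳ)² = 691.8600
r_1(Δy) = -404.9900 / 691.8600 = -0.585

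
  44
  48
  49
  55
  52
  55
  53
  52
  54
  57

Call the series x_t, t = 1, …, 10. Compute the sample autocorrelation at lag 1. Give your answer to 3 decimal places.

0.352

Mean x̄ = (44 + 48 + 49 + 55 + 52 + 55 + 53 + 52 + 54 + 57)/10 = 51.9000
Numerator Σ_{t=1}^{9}(x_t−x̄)(x_{t+1}−x̄) = 48.1900
Denominator Σ(x_t−x̄)² = 136.9000
r_1 = 48.1900 / 136.9000 = 0.352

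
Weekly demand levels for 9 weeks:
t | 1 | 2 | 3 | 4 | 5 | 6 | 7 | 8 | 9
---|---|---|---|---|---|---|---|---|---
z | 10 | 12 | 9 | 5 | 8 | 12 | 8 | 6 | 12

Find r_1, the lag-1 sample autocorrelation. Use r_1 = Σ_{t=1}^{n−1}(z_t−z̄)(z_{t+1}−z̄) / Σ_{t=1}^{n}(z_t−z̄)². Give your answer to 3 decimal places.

-0.085

Mean z̄ = (10 + 12 + 9 + 5 + 8 + 12 + 8 + 6 + 12)/9 = 9.1111
Numerator Σ_{t=1}^{8}(z_t−z̄)(z_{t+1}−z̄) = -4.6790
Denominator Σ(z_t−z̄)² = 54.8889
r_1 = -4.6790 / 54.8889 = -0.085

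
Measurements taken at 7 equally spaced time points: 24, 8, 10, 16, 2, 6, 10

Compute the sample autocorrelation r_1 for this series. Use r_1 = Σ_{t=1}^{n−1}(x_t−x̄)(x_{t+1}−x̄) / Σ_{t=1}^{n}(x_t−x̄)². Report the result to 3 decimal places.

Mean x̄ = (24 + 8 + 10 + 16 + 2 + 6 + 10)/7 = 10.8571
Deviations from mean: 13.1429, -2.8571, -0.8571, 5.1429, -8.8571, -4.8571, -0.8571
Σ(x_t−x̄)(x_{t+1}−x̄) = (-37.5510) + (2.4490) + (-4.4082) + (-45.5510) + (43.0204) + (4.1633) = -37.8776
Denominator Σ(x_t−x̄)² = 310.8571
r_1 = -37.8776 / 310.8571 = -0.122

-0.122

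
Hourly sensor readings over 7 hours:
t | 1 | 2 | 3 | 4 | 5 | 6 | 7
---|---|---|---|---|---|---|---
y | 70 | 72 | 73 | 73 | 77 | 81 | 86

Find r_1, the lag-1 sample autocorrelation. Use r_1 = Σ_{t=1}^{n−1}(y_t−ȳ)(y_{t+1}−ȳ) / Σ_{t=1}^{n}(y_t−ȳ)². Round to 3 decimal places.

Mean ȳ = (70 + 72 + 73 + 73 + 77 + 81 + 86)/7 = 76.0000
Deviations from mean: -6.0000, -4.0000, -3.0000, -3.0000, 1.0000, 5.0000, 10.0000
Numerator Σ_{t=1}^{6}(y_t−ȳ)(y_{t+1}−ȳ) = 97.0000
Denominator Σ(y_t−ȳ)² = 196.0000
r_1 = 97.0000 / 196.0000 = 0.495

0.495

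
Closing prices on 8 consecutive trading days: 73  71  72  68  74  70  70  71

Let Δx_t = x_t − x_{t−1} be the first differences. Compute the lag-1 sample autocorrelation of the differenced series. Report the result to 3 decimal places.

-0.740

First differences Δx: -2, 1, -4, 6, -4, 0, 1
Mean of differences = -0.2857
Numerator Σ(Δx_t−Δx̄)(Δx_{t+1}−Δx̄) = -54.3673
Denominator Σ(Δx_t−Δx̄)² = 73.4286
r_1(Δx) = -54.3673 / 73.4286 = -0.740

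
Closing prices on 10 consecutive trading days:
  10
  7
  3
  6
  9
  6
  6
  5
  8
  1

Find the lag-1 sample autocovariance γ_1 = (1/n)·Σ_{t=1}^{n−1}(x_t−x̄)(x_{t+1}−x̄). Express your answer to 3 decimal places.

Mean x̄ = (10 + 7 + 3 + 6 + 9 + 6 + 6 + 5 + 8 + 1)/10 = 6.1000
Σ_{t=1}^{9}(x_t−x̄)(x_{t+1}−x̄) = -11.2100
γ_1 = -11.2100 / 10 = -1.121

-1.121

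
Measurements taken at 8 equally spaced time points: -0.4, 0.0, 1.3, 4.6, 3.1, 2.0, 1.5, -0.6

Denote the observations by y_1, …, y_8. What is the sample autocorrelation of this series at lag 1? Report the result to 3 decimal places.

Mean ȳ = (-0.4 + 0.0 + 1.3 + 4.6 + 3.1 + 2.0 + 1.5 − 0.6)/8 = 1.4375
Deviations from mean: -1.8375, -1.4375, -0.1375, 3.1625, 1.6625, 0.5625, 0.0625, -2.0375
Numerator Σ_{t=1}^{7}(y_t−ȳ)(y_{t+1}−ȳ) = 8.5048
Denominator Σ(y_t−ȳ)² = 22.6988
r_1 = 8.5048 / 22.6988 = 0.375

0.375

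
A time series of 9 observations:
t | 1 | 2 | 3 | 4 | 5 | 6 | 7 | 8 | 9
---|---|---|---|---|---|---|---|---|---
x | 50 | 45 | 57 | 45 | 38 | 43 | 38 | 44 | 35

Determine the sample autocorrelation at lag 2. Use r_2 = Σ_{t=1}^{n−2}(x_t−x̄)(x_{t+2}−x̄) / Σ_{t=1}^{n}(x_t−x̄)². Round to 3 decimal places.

0.250

Mean x̄ = (50 + 45 + 57 + 45 + 38 + 43 + 38 + 44 + 35)/9 = 43.8889
Σ(x_t−x̄)(x_{t+2}−x̄) = (80.1235) + (1.2346) + (-77.2099) + (-0.9877) + (34.6790) + (-0.0988) + (52.3457) = 90.0864
Denominator Σ(x_t−x̄)² = 360.8889
r_2 = 90.0864 / 360.8889 = 0.250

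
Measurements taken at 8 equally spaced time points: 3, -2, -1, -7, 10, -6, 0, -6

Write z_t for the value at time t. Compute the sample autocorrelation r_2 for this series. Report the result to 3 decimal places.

0.320

Mean z̄ = (3 − 2 − 1 − 7 + 10 − 6 + 0 − 6)/8 = -1.1250
Deviations from mean: 4.1250, -0.8750, 0.1250, -5.8750, 11.1250, -4.8750, 1.1250, -4.8750
Σ(z_t−z̄)(z_{t+2}−z̄) = (0.5156) + (5.1406) + (1.3906) + (28.6406) + (12.5156) + (23.7656) = 71.9688
Denominator Σ(z_t−z̄)² = 224.8750
r_2 = 71.9688 / 224.8750 = 0.320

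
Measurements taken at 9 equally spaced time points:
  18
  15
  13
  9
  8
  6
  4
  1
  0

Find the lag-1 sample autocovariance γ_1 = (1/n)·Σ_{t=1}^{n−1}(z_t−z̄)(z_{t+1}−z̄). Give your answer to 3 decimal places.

22.439

Mean z̄ = (18 + 15 + 13 + 9 + 8 + 6 + 4 + 1 + 0)/9 = 8.2222
Σ_{t=1}^{8}(z_t−z̄)(z_{t+1}−z̄) = 201.9506
γ_1 = 201.9506 / 9 = 22.439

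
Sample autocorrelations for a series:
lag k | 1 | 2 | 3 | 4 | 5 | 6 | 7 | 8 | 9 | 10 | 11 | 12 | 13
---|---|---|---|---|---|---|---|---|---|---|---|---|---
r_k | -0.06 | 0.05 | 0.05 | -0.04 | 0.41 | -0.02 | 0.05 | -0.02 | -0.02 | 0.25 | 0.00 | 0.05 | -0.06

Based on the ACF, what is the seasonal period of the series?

5

The largest autocorrelation is r_5 = 0.41, with a weaker echo at lag 10 (0.25); the remaining lags stay at or below 0.05.
The dominant spike at lag 5 indicates a seasonal period of 5.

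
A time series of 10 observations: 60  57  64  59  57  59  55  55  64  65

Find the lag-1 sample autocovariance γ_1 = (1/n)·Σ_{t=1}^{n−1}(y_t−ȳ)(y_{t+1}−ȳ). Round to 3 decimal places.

1.475

Mean ȳ = (60 + 57 + 64 + 59 + 57 + 59 + 55 + 55 + 64 + 65)/10 = 59.5000
Σ_{t=1}^{9}(y_t−ȳ)(y_{t+1}−ȳ) = 14.7500
γ_1 = 14.7500 / 10 = 1.475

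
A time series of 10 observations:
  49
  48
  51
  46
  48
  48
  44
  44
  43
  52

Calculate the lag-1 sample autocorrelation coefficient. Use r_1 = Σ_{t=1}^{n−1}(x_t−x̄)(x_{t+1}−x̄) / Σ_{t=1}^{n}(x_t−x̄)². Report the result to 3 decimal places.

0.014

Mean x̄ = (49 + 48 + 51 + 46 + 48 + 48 + 44 + 44 + 43 + 52)/10 = 47.3000
Numerator Σ_{t=1}^{9}(x_t−x̄)(x_{t+1}−x̄) = 1.1100
Denominator Σ(x_t−x̄)² = 82.1000
r_1 = 1.1100 / 82.1000 = 0.014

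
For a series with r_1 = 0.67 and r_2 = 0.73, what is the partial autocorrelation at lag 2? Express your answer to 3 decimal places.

φ_{22} = (r_2 − r_1²) / (1 − r_1²)
r_1² = (0.67)² = 0.4489
Numerator = 0.73 − 0.4489 = 0.2811; denominator = 1 − 0.4489 = 0.5511
φ_{22} = 0.2811 / 0.5511 = 0.510

0.510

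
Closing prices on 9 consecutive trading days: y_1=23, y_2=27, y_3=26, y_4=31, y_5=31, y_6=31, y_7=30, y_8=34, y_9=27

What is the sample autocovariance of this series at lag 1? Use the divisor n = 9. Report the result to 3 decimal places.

1.974

Mean ȳ = (23 + 27 + 26 + 31 + 31 + 31 + 30 + 34 + 27)/9 = 28.8889
Σ_{t=1}^{8}(y_t−ȳ)(y_{t+1}−ȳ) = 17.7654
γ_1 = 17.7654 / 9 = 1.974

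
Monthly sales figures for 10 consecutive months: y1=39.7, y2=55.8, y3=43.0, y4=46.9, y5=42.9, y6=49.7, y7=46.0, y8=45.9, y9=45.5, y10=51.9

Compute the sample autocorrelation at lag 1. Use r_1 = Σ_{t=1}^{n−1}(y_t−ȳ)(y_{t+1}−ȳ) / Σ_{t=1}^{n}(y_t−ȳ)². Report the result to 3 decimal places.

-0.590

Mean ȳ = (39.7 + 55.8 + 43.0 + 46.9 + 42.9 + 49.7 + 46.0 + 45.9 + 45.5 + 51.9)/10 = 46.7300
Numerator Σ_{t=1}^{9}(y_t−ȳ)(y_{t+1}−ȳ) = -117.1539
Denominator Σ(y_t−ȳ)² = 198.5810
r_1 = -117.1539 / 198.5810 = -0.590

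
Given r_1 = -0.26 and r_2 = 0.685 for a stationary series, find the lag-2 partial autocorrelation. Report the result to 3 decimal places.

0.662

φ_{22} = (r_2 − r_1²) / (1 − r_1²)
r_1² = (-0.26)² = 0.0676
Numerator = 0.685 − 0.0676 = 0.6174; denominator = 1 − 0.0676 = 0.9324
φ_{22} = 0.6174 / 0.9324 = 0.662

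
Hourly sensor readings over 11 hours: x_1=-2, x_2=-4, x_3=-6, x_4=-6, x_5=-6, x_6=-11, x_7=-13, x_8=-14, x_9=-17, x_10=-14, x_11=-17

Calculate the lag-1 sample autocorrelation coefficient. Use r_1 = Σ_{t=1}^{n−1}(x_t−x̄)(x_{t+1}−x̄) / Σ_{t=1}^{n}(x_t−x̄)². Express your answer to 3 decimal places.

Mean x̄ = (-2 − 4 − 6 − 6 − 6 − 11 − 13 − 14 − 17 − 14 − 17)/11 = -10.0000
Numerator Σ_{t=1}^{10}(x_t−x̄)(x_{t+1}−x̄) = 199.0000
Denominator Σ(x_t−x̄)² = 288.0000
r_1 = 199.0000 / 288.0000 = 0.691

0.691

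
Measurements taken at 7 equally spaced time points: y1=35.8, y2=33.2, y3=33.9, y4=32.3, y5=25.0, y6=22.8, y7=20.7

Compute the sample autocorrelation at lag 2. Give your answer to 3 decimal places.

Mean ȳ = (35.8 + 33.2 + 33.9 + 32.3 + 25.0 + 22.8 + 20.7)/7 = 29.1000
Deviations from mean: 6.7000, 4.1000, 4.8000, 3.2000, -4.1000, -6.3000, -8.4000
Numerator Σ_{t=1}^{5}(y_t−ȳ)(y_{t+2}−ȳ) = 39.8800
Denominator Σ(y_t−ȳ)² = 222.0400
r_2 = 39.8800 / 222.0400 = 0.180

0.180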